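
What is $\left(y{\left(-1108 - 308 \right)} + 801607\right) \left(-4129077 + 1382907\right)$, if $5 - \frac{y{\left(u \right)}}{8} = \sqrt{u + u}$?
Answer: $-2201458941990 + 87877440 i \sqrt{177} \approx -2.2015 \cdot 10^{12} + 1.1691 \cdot 10^{9} i$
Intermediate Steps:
$y{\left(u \right)} = 40 - 8 \sqrt{2} \sqrt{u}$ ($y{\left(u \right)} = 40 - 8 \sqrt{u + u} = 40 - 8 \sqrt{2 u} = 40 - 8 \sqrt{2} \sqrt{u}$)
$\left(y{\left(-1108 - 308 \right)} + 801607\right) \left(-4129077 + 1382907\right) = \left(\left(40 - 8 \sqrt{2} \sqrt{-1108 - 308}\right) + 801607\right) \left(-4129077 + 1382907\right) = \left(\left(40 - 8 \sqrt{2} \sqrt{-1108 - 308}\right) + 801607\right) \left(-2746170\right) = \left(\left(40 - 8 \sqrt{2} \sqrt{-1416}\right) + 801607\right) \left(-2746170\right) = \left(\left(40 - 8 \sqrt{2} \cdot 2 i \sqrt{354}\right) + 801607\right) \left(-2746170\right) = \left(\left(40 - 32 i \sqrt{177}\right) + 801607\right) \left(-2746170\right) = \left(801647 - 32 i \sqrt{177}\right) \left(-2746170\right) = -2201458941990 + 87877440 i \sqrt{177}$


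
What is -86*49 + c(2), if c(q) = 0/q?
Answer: -4214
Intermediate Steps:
c(q) = 0
-86*49 + c(2) = -86*49 + 0 = -4214 + 0 = -4214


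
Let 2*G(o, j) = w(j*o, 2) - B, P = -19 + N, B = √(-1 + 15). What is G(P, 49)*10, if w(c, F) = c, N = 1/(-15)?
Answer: -14014/3 - 5*√14 ≈ -4690.0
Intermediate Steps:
N = -1/15 ≈ -0.066667
B = √14 ≈ 3.7417
P = -286/15 (P = -19 - 1/15 = -286/15 ≈ -19.067)
G(o, j) = -√14/2 + j*o/2 (G(o, j) = (j*o - √14)/2 = (-√14 + j*o)/2 = -√14/2 + j*o/2)
G(P, 49)*10 = (-√14/2 + (½)*49*(-286/15))*10 = (-√14/2 - 7007/15)*10 = (-7007/15 - √14/2)*10 = -14014/3 - 5*√14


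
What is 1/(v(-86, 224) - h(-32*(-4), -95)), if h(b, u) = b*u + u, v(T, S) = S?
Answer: 1/12479 ≈ 8.0135e-5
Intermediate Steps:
h(b, u) = u + b*u
1/(v(-86, 224) - h(-32*(-4), -95)) = 1/(224 - (-95)*(1 - 32*(-4))) = 1/(224 - (-95)*(1 + 128)) = 1/(224 - (-95)*129) = 1/(224 - 1*(-12255)) = 1/(224 + 12255) = 1/12479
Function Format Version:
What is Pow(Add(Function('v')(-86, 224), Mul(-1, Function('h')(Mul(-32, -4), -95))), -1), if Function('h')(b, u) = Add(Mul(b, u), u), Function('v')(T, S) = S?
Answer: Rational(1, 12479) ≈ 8.0135e-5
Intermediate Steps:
Function('h')(b, u) = Add(u, Mul(b, u))
Pow(Add(Function('v')(-86, 224), Mul(-1, Function('h')(Mul(-32, -4), -95))), -1) = Pow(Add(224, Mul(-1, Mul(-95, Add(1, Mul(-32, -4))))), -1) = Pow(Add(224, Mul(-1, Mul(-95, Add(1, 128)))), -1) = Pow(Add(224, Mul(-1, Mul(-95, 129))), -1) = Pow(Add(224, Mul(-1, -12255)), -1) = Pow(Add(224, 12255), -1) = Pow(12479, -1) = Rational(1, 12479)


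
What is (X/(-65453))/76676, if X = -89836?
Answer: 607/33909961 ≈ 1.7900e-5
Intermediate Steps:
(X/(-65453))/76676 = -89836/(-65453)/76676 = -89836*(-1/65453)*(1/76676) = (2428/1769)*(1/76676) = 607/33909961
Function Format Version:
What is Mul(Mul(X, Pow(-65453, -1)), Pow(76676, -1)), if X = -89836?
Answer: Rational(607, 33909961) ≈ 1.7900e-5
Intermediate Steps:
Mul(Mul(X, Pow(-65453, -1)), Pow(76676, -1)) = Mul(Mul(-89836, Pow(-65453, -1)), Pow(76676, -1)) = Mul(Mul(-89836, Rational(-1, 65453)), Rational(1, 76676)) = Mul(Rational(2428, 1769), Rational(1, 76676)) = Rational(607, 33909961)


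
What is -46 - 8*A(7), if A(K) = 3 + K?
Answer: -126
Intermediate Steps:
-46 - 8*A(7) = -46 - 8*(3 + 7) = -46 - 8*10 = -46 - 80 = -126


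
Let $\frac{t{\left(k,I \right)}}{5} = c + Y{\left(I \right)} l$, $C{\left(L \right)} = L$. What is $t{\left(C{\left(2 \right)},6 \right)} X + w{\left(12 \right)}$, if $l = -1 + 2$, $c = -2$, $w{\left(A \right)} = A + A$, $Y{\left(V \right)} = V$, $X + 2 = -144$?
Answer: $-2896$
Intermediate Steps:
$X = -146$ ($X = -2 - 144 = -146$)
$w{\left(A \right)} = 2 A$
$l = 1$
$t{\left(k,I \right)} = -10 + 5 I$ ($t{\left(k,I \right)} = 5 \left(-2 + I 1\right) = 5 \left(-2 + I\right) = -10 + 5 I$)
$t{\left(C{\left(2 \right)},6 \right)} X + w{\left(12 \right)} = \left(-10 + 5 \cdot 6\right) \left(-146\right) + 2 \cdot 12 = \left(-10 + 30\right) \left(-146\right) + 24 = 20 \left(-146\right) + 24 = -2920 + 24 = -2896$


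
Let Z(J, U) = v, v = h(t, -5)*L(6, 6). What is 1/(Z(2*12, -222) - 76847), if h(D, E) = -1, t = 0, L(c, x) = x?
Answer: -1/76853 ≈ -1.3012e-5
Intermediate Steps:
v = -6 (v = -1*6 = -6)
Z(J, U) = -6
1/(Z(2*12, -222) - 76847) = 1/(-6 - 76847) = 1/(-76853) = -1/76853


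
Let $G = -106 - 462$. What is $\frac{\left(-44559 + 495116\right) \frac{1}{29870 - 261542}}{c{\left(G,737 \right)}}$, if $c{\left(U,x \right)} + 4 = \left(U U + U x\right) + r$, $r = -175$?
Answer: $\frac{450557}{22280127912} \approx 2.0222 \cdot 10^{-5}$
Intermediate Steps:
$G = -568$
$c{\left(U,x \right)} = -179 + U^{2} + U x$ ($c{\left(U,x \right)} = -4 - \left(175 - U U - U x\right) = -4 - \left(175 - U^{2} - U x\right) = -4 + \left(-175 + U^{2} + U x\right) = -179 + U^{2} + U x$)
$\frac{\left(-44559 + 495116\right) \frac{1}{29870 - 261542}}{c{\left(G,737 \right)}} = \frac{\left(-44559 + 495116\right) \frac{1}{29870 - 261542}}{-179 + \left(-568\right)^{2} - 418616} = \frac{450557 \frac{1}{-231672}}{-179 + 322624 - 418616} = \frac{450557 \left(- \frac{1}{231672}\right)}{-96171} = \left(- \frac{450557}{231672}\right) \left(- \frac{1}{96171}\right) = \frac{450557}{22280127912}$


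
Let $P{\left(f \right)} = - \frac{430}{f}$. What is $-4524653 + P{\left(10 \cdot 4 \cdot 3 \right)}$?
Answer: $- \frac{54295879}{12} \approx -4.5247 \cdot 10^{6}$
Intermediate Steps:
$-4524653 + P{\left(10 \cdot 4 \cdot 3 \right)} = -4524653 - \frac{430}{10 \cdot 4 \cdot 3} = -4524653 - \frac{430}{40 \cdot 3} = -4524653 - \frac{430}{120} = -4524653 - \frac{43}{12} = - \frac{54295879}{12}$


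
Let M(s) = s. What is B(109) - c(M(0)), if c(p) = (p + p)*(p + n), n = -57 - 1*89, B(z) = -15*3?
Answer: -45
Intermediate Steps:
B(z) = -45
n = -146 (n = -57 - 89 = -146)
c(p) = 2*p*(-146 + p) (c(p) = (p + p)*(p - 146) = (2*p)*(-146 + p) = 2*p*(-146 + p))
B(109) - c(M(0)) = -45 - 2*0*(-146 + 0) = -45 - 2*0*(-146) = -45 - 1*0 = -45 + 0 = -45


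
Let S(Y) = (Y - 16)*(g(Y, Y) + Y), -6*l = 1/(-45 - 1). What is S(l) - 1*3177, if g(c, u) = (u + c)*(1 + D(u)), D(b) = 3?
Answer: -26894543/8464 ≈ -3177.5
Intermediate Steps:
l = 1/276 (l = -1/(6*(-45 - 1)) = -⅙/(-46) = -⅙*(-1/46) = 1/276 ≈ 0.0036232)
g(c, u) = 4*c + 4*u (g(c, u) = (u + c)*(1 + 3) = (c + u)*4 = 4*c + 4*u)
S(Y) = 9*Y*(-16 + Y) (S(Y) = (Y - 16)*((4*Y + 4*Y) + Y) = (-16 + Y)*(8*Y + Y) = (-16 + Y)*(9*Y) = 9*Y*(-16 + Y))
S(l) - 1*3177 = 9*(1/276)*(-16 + 1/276) - 1*3177 = 9*(1/276)*(-4415/276) - 3177 = -4415/8464 - 3177 = -26894543/8464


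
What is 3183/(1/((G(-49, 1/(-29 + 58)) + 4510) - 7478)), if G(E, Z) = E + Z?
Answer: -278487036/29 ≈ -9.6030e+6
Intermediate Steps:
3183/(1/((G(-49, 1/(-29 + 58)) + 4510) - 7478)) = 3183/(1/(((-49 + 1/(-29 + 58)) + 4510) - 7478)) = 3183/(1/(((-49 + 1/29) + 4510) - 7478)) = 3183/(1/((-1420/29 + 4510) - 7478)) = 3183/(1/(129370/29 - 7478)) = 3183/(1/(-87492/29)) = 3183/(-29/87492) = 3183*(-87492/29) = -278487036/29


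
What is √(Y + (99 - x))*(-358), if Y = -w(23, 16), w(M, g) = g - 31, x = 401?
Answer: -358*I*√287 ≈ -6064.9*I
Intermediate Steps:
w(M, g) = -31 + g
Y = 15 (Y = -(-31 + 16) = -1*(-15) = 15)
√(Y + (99 - x))*(-358) = √(15 + (99 - 1*401))*(-358) = √(15 + (99 - 401))*(-358) = √(15 - 302)*(-358) = √(-287)*(-358) = (I*√287)*(-358) = -358*I*√287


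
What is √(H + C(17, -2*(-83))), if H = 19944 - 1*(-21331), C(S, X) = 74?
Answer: √41349 ≈ 203.34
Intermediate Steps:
H = 41275 (H = 19944 + 21331 = 41275)
√(H + C(17, -2*(-83))) = √(41275 + 74) = √41349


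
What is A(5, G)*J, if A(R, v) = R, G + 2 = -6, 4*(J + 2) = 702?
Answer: 1735/2 ≈ 867.50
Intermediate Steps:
J = 347/2 (J = -2 + (¼)*702 = -2 + 351/2 = 347/2 ≈ 173.50)
G = -8 (G = -2 - 6 = -8)
A(5, G)*J = 5*(347/2) = 1735/2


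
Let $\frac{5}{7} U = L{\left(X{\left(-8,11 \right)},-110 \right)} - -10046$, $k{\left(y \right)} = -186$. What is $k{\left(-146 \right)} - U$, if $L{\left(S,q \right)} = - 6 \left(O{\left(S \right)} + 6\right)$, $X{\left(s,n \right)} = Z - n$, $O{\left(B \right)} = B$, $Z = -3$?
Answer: $- \frac{71588}{5} \approx -14318.0$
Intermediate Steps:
$X{\left(s,n \right)} = -3 - n$
$L{\left(S,q \right)} = -36 - 6 S$ ($L{\left(S,q \right)} = - 6 \left(S + 6\right) = - 6 \left(6 + S\right) = -36 - 6 S$)
$U = \frac{70658}{5}$ ($U = \frac{7 \left(\left(-36 - 6 \left(-3 - 11\right)\right) - -10046\right)}{5} = \frac{7 \left(\left(-36 - 6 \left(-3 - 11\right)\right) + 10046\right)}{5} = \frac{7 \left(\left(-36 - -84\right) + 10046\right)}{5} = \frac{7 \left(\left(-36 + 84\right) + 10046\right)}{5} = \frac{7 \left(48 + 10046\right)}{5} = \frac{7}{5} \cdot 10094 = \frac{70658}{5} \approx 14132.0$)
$k{\left(-146 \right)} - U = -186 - \frac{70658}{5} = - \frac{71588}{5}$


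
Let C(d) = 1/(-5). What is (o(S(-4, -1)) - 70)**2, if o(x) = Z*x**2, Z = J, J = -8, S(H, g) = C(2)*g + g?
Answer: 3526884/625 ≈ 5643.0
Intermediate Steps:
C(d) = -1/5
S(H, g) = 4*g/5 (S(H, g) = -g/5 + g = 4*g/5)
Z = -8
o(x) = -8*x**2
(o(S(-4, -1)) - 70)**2 = (-8*((4/5)*(-1))**2 - 70)**2 = (-8*(-4/5)**2 - 70)**2 = (-8*16/25 - 70)**2 = (-128/25 - 70)**2 = (-1878/25)**2 = 3526884/625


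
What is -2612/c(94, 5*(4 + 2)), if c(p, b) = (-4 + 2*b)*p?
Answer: -653/1316 ≈ -0.49620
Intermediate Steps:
c(p, b) = p*(-4 + 2*b)
-2612/c(94, 5*(4 + 2)) = -2612*1/(188*(-2 + 5*(4 + 2))) = -2612*1/(188*(-2 + 5*6)) = -2612*1/(188*(-2 + 30)) = -2612/(2*94*28) = -2612/5264 = -2612*1/5264 = -653/1316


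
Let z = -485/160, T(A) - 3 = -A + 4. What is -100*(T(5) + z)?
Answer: 825/8 ≈ 103.13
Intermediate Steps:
T(A) = 7 - A (T(A) = 3 + (-A + 4) = 3 + (4 - A) = 7 - A)
z = -97/32 (z = -485*1/160 = -97/32 ≈ -3.0313)
-100*(T(5) + z) = -100*((7 - 1*5) - 97/32) = -100*((7 - 5) - 97/32) = -100*(2 - 97/32) = -100*(-33/32) = 825/8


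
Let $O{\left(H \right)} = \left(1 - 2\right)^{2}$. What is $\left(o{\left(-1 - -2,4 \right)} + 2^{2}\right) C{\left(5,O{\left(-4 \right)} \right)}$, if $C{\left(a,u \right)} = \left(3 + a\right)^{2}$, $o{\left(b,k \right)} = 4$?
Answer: $512$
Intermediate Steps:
$O{\left(H \right)} = 1$ ($O{\left(H \right)} = \left(-1\right)^{2} = 1$)
$\left(o{\left(-1 - -2,4 \right)} + 2^{2}\right) C{\left(5,O{\left(-4 \right)} \right)} = \left(4 + 2^{2}\right) \left(3 + 5\right)^{2} = \left(4 + 4\right) 8^{2} = 8 \cdot 64 = 512$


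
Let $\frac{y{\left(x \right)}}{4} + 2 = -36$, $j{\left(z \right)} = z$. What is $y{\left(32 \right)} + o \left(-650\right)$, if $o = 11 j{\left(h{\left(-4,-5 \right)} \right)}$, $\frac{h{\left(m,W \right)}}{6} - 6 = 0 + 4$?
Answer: $-429152$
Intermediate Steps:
$h{\left(m,W \right)} = 60$ ($h{\left(m,W \right)} = 36 + 6 \left(0 + 4\right) = 36 + 6 \cdot 4 = 36 + 24 = 60$)
$y{\left(x \right)} = -152$ ($y{\left(x \right)} = -8 + 4 \left(-36\right) = -8 - 144 = -152$)
$o = 660$ ($o = 11 \cdot 60 = 660$)
$y{\left(32 \right)} + o \left(-650\right) = -152 + 660 \left(-650\right) = -152 - 429000 = -429152$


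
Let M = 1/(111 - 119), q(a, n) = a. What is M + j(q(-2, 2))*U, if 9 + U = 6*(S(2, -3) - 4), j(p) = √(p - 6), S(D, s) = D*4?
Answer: -⅛ + 30*I*√2 ≈ -0.125 + 42.426*I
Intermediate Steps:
S(D, s) = 4*D
j(p) = √(-6 + p)
U = 15 (U = -9 + 6*(4*2 - 4) = -9 + 6*(8 - 4) = -9 + 6*4 = -9 + 24 = 15)
M = -⅛ (M = 1/(-8) = -⅛ ≈ -0.12500)
M + j(q(-2, 2))*U = -⅛ + √(-6 - 2)*15 = -⅛ + √(-8)*15 = -⅛ + (2*I*√2)*15 = -⅛ + 30*I*√2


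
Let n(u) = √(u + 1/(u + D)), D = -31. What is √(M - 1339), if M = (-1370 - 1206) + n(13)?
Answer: √(-140940 + 6*√466)/6 ≈ 62.541*I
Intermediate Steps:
n(u) = √(u + 1/(-31 + u)) (n(u) = √(u + 1/(u - 31)) = √(u + 1/(-31 + u)))
M = -2576 + √466/6 (M = (-1370 - 1206) + √((1 + 13*(-31 + 13))/(-31 + 13)) = -2576 + √((1 + 13*(-18))/(-18)) = -2576 + √(-(1 - 234)/18) = -2576 + √(-1/18*(-233)) = -2576 + √(233/18) = -2576 + √466/6 ≈ -2572.4)
√(M - 1339) = √((-2576 + √466/6) - 1339) = √(-3915 + √466/6)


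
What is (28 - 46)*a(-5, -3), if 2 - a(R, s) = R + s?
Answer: -180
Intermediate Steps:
a(R, s) = 2 - R - s (a(R, s) = 2 - (R + s) = 2 + (-R - s) = 2 - R - s)
(28 - 46)*a(-5, -3) = (28 - 46)*(2 - 1*(-5) - 1*(-3)) = -18*(2 + 5 + 3) = -18*10 = -180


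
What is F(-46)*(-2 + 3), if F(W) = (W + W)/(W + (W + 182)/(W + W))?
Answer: 529/273 ≈ 1.9377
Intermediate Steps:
F(W) = 2*W/(W + (182 + W)/(2*W)) (F(W) = (2*W)/(W + (182 + W)/((2*W))) = (2*W)/(W + (182 + W)*(1/(2*W))) = (2*W)/(W + (182 + W)/(2*W)) = 2*W/(W + (182 + W)/(2*W)))
F(-46)*(-2 + 3) = (4*(-46)²/(182 - 46 + 2*(-46)²))*(-2 + 3) = (4*2116/(182 - 46 + 2*2116))*1 = (4*2116/(182 - 46 + 4232))*1 = (4*2116/4368)*1 = (4*2116*(1/4368))*1 = (529/273)*1 = 529/273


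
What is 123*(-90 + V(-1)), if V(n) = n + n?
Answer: -11316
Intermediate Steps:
V(n) = 2*n
123*(-90 + V(-1)) = 123*(-90 + 2*(-1)) = 123*(-90 - 2) = 123*(-92) = -11316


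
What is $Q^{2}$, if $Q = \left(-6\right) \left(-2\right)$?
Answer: $144$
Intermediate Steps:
$Q = 12$
$Q^{2} = 12^{2} = 144$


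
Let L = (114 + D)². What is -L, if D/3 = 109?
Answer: -194481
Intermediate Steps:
D = 327 (D = 3*109 = 327)
L = 194481 (L = (114 + 327)² = 441² = 194481)
-L = -1*194481 = -194481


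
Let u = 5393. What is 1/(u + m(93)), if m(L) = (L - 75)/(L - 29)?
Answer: 32/172585 ≈ 0.00018542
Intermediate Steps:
m(L) = (-75 + L)/(-29 + L)
1/(u + m(93)) = 1/(5393 + (-75 + 93)/(-29 + 93)) = 1/(5393 + 18/64) = 1/(5393 + (1/64)*18) = 1/(5393 + 9/32) = 1/(172585/32) = 32/172585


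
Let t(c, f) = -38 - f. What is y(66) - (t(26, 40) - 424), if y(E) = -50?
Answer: 452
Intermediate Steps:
y(66) - (t(26, 40) - 424) = -50 - ((-38 - 1*40) - 424) = -50 - ((-38 - 40) - 424) = -50 - (-78 - 424) = -50 - 1*(-502) = -50 + 502 = 452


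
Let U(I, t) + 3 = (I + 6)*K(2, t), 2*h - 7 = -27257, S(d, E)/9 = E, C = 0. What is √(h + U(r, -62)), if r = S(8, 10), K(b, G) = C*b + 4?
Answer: 2*I*√3311 ≈ 115.08*I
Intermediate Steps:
S(d, E) = 9*E
K(b, G) = 4 (K(b, G) = 0*b + 4 = 0 + 4 = 4)
h = -13625 (h = 7/2 + (½)*(-27257) = 7/2 - 27257/2 = -13625)
r = 90 (r = 9*10 = 90)
U(I, t) = 21 + 4*I (U(I, t) = -3 + (I + 6)*4 = -3 + (6 + I)*4 = -3 + (24 + 4*I) = 21 + 4*I)
√(h + U(r, -62)) = √(-13625 + (21 + 4*90)) = √(-13625 + (21 + 360)) = √(-13625 + 381) = √(-13244) = 2*I*√3311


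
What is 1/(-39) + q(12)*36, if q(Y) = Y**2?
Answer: 202175/39 ≈ 5184.0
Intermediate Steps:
1/(-39) + q(12)*36 = 1/(-39) + 12**2*36 = -1/39 + 144*36 = -1/39 + 5184 = 202175/39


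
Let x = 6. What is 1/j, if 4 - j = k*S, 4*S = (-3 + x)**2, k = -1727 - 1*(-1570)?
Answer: 4/1429 ≈ 0.0027992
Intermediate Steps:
k = -157 (k = -1727 + 1570 = -157)
S = 9/4 (S = (-3 + 6)**2/4 = (1/4)*3**2 = (1/4)*9 = 9/4 ≈ 2.2500)
j = 1429/4 (j = 4 - (-157)*9/4 = 4 - 1*(-1413/4) = 4 + 1413/4 = 1429/4 ≈ 357.25)
1/j = 1/(1429/4) = 4/1429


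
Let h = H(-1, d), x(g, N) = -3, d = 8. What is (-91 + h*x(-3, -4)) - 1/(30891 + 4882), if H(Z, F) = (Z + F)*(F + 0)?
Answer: -9265208/35773 ≈ -259.00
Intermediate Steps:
H(Z, F) = F*(F + Z) (H(Z, F) = (F + Z)*F = F*(F + Z))
h = 56 (h = 8*(8 - 1) = 8*7 = 56)
(-91 + h*x(-3, -4)) - 1/(30891 + 4882) = (-91 + 56*(-3)) - 1/(30891 + 4882) = (-91 - 168) - 1/35773 = -259 - 1*1/35773 = -259 - 1/35773 = -9265208/35773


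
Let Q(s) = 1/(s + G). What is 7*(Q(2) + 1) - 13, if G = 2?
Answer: -17/4 ≈ -4.2500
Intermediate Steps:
Q(s) = 1/(2 + s) (Q(s) = 1/(s + 2) = 1/(2 + s))
7*(Q(2) + 1) - 13 = 7*(1/(2 + 2) + 1) - 13 = 7*(1/4 + 1) - 13 = 7*(¼ + 1) - 13 = 7*(5/4) - 13 = 35/4 - 13 = -17/4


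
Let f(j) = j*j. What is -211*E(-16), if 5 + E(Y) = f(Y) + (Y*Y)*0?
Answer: -52961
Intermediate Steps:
f(j) = j**2
E(Y) = -5 + Y**2 (E(Y) = -5 + (Y**2 + (Y*Y)*0) = -5 + (Y**2 + Y**2*0) = -5 + (Y**2 + 0) = -5 + Y**2)
-211*E(-16) = -211*(-5 + (-16)**2) = -211*(-5 + 256) = -211*251 = -52961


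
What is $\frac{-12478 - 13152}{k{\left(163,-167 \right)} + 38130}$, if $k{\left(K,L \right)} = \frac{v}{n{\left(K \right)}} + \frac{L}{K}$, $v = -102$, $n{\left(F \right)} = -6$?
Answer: $- \frac{189895}{282627} \approx -0.67189$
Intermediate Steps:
$k{\left(K,L \right)} = 17 + \frac{L}{K}$ ($k{\left(K,L \right)} = - \frac{102}{-6} + \frac{L}{K} = \left(-102\right) \left(- \frac{1}{6}\right) + \frac{L}{K} = 17 + \frac{L}{K}$)
$\frac{-12478 - 13152}{k{\left(163,-167 \right)} + 38130} = \frac{-12478 - 13152}{\left(17 - \frac{167}{163}\right) + 38130} = - \frac{25630}{\left(17 - \frac{167}{163}\right) + 38130} = - \frac{25630}{\frac{2604}{163} + 38130} = - \frac{25630}{\frac{6217794}{163}} = \left(-25630\right) \frac{163}{6217794} = - \frac{189895}{282627}$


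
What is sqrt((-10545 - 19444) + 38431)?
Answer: 3*sqrt(938) ≈ 91.880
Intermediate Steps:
sqrt((-10545 - 19444) + 38431) = sqrt(-29989 + 38431) = sqrt(8442) = 3*sqrt(938)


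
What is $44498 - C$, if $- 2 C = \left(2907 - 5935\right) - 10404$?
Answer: $37782$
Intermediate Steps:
$C = 6716$ ($C = - \frac{\left(2907 - 5935\right) - 10404}{2} = - \frac{-3028 - 10404}{2} = \left(- \frac{1}{2}\right) \left(-13432\right) = 6716$)
$44498 - C = 44498 - 6716 = 37782$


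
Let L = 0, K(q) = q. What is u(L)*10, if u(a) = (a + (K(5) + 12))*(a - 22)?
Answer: -3740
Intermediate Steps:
u(a) = (-22 + a)*(17 + a) (u(a) = (a + (5 + 12))*(a - 22) = (a + 17)*(-22 + a) = (17 + a)*(-22 + a) = (-22 + a)*(17 + a))
u(L)*10 = (-374 + 0² - 5*0)*10 = (-374 + 0 + 0)*10 = -374*10 = -3740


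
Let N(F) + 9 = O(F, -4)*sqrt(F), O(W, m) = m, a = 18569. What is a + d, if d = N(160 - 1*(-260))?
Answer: 18560 - 8*sqrt(105) ≈ 18478.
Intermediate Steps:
N(F) = -9 - 4*sqrt(F)
d = -9 - 8*sqrt(105) (d = -9 - 4*sqrt(160 - 1*(-260)) = -9 - 4*sqrt(160 + 260) = -9 - 8*sqrt(105) ≈ -90.976)
a + d = 18569 + (-9 - 8*sqrt(105)) = 18560 - 8*sqrt(105)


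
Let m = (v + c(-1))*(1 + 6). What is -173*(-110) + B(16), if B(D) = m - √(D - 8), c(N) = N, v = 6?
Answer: 19065 - 2*√2 ≈ 19062.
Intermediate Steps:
m = 35 (m = (6 - 1)*(1 + 6) = 5*7 = 35)
B(D) = 35 - √(-8 + D) (B(D) = 35 - √(D - 8) = 35 - √(-8 + D))
-173*(-110) + B(16) = -173*(-110) + (35 - √(-8 + 16)) = 19030 + (35 - √8) = 19030 + (35 - 2*√2) = 19065 - 2*√2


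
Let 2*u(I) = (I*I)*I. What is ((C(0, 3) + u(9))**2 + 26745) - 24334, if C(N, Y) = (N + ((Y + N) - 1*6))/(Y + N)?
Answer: 538173/4 ≈ 1.3454e+5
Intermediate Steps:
u(I) = I**3/2 (u(I) = ((I*I)*I)/2 = (I**2*I)/2 = I**3/2)
C(N, Y) = (-6 + Y + 2*N)/(N + Y) (C(N, Y) = (N + ((N + Y) - 6))/(N + Y) = (N + (-6 + N + Y))/(N + Y) = (-6 + Y + 2*N)/(N + Y))
((C(0, 3) + u(9))**2 + 26745) - 24334 = (((-6 + 3 + 2*0)/(0 + 3) + (1/2)*9**3)**2 + 26745) - 24334 = (((-6 + 3 + 0)/3 + (1/2)*729)**2 + 26745) - 24334 = (((1/3)*(-3) + 729/2)**2 + 26745) - 24334 = ((-1 + 729/2)**2 + 26745) - 24334 = ((727/2)**2 + 26745) - 24334 = (528529/4 + 26745) - 24334 = 635509/4 - 24334 = 538173/4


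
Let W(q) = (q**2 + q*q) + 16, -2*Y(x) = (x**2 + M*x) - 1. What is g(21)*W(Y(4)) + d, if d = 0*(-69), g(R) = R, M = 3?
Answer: 15981/2 ≈ 7990.5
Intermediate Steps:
Y(x) = 1/2 - 3*x/2 - x**2/2 (Y(x) = -((x**2 + 3*x) - 1)/2 = -(-1 + x**2 + 3*x)/2 = 1/2 - 3*x/2 - x**2/2)
W(q) = 16 + 2*q**2 (W(q) = (q**2 + q**2) + 16 = 2*q**2 + 16 = 16 + 2*q**2)
d = 0
g(21)*W(Y(4)) + d = 21*(16 + 2*(1/2 - 3/2*4 - 1/2*4**2)**2) + 0 = 21*(16 + 2*(1/2 - 6 - 1/2*16)**2) + 0 = 21*(16 + 2*(1/2 - 6 - 8)**2) + 0 = 21*(16 + 2*(-27/2)**2) + 0 = 21*(16 + 2*(729/4)) + 0 = 21*(16 + 729/2) + 0 = 21*(761/2) + 0 = 15981/2 + 0 = 15981/2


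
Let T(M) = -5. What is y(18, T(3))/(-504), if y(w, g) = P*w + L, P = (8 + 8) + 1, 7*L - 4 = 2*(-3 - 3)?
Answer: -1067/1764 ≈ -0.60488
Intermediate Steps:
L = -8/7 (L = 4/7 + (2*(-3 - 3))/7 = 4/7 + (2*(-6))/7 = 4/7 + (⅐)*(-12) = 4/7 - 12/7 = -8/7 ≈ -1.1429)
P = 17 (P = 16 + 1 = 17)
y(w, g) = -8/7 + 17*w (y(w, g) = 17*w - 8/7 = -8/7 + 17*w)
y(18, T(3))/(-504) = (-8/7 + 17*18)/(-504) = (-8/7 + 306)*(-1/504) = (2134/7)*(-1/504) = -1067/1764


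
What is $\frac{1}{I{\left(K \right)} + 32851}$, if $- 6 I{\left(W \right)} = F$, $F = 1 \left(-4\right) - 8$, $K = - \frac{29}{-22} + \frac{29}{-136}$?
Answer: $\frac{1}{32853} \approx 3.0439 \cdot 10^{-5}$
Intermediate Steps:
$K = \frac{1653}{1496}$ ($K = \left(-29\right) \left(- \frac{1}{22}\right) + 29 \left(- \frac{1}{136}\right) = \frac{29}{22} - \frac{29}{136} = \frac{1653}{1496} \approx 1.1049$)
$F = -12$ ($F = -4 - 8 = -12$)
$I{\left(W \right)} = 2$ ($I{\left(W \right)} = \left(- \frac{1}{6}\right) \left(-12\right) = 2$)
$\frac{1}{I{\left(K \right)} + 32851} = \frac{1}{2 + 32851} = \frac{1}{32853}$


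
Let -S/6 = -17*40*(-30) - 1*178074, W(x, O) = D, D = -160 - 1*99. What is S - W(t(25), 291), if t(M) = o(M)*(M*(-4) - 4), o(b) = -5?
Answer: 946303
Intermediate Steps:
t(M) = 20 + 20*M (t(M) = -5*(M*(-4) - 4) = -5*(-4*M - 4) = -5*(-4 - 4*M) = 20 + 20*M)
D = -259 (D = -160 - 99 = -259)
W(x, O) = -259
S = 946044 (S = -6*(-17*40*(-30) - 1*178074) = -6*(-680*(-30) - 178074) = -6*(20400 - 178074) = -6*(-157674) = 946044)
S - W(t(25), 291) = 946044 - 1*(-259) = 946044 + 259 = 946303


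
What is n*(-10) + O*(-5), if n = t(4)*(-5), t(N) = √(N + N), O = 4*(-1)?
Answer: 20 + 100*√2 ≈ 161.42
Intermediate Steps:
O = -4
t(N) = √2*√N (t(N) = √(2*N) = √2*√N)
n = -10*√2 (n = (√2*√4)*(-5) = (√2*2)*(-5) = (2*√2)*(-5) = -10*√2 ≈ -14.142)
n*(-10) + O*(-5) = -10*√2*(-10) - 4*(-5) = 100*√2 + 20 = 20 + 100*√2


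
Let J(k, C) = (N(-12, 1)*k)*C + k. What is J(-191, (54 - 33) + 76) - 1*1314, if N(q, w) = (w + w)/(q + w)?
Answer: 20499/11 ≈ 1863.5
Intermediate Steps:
N(q, w) = 2*w/(q + w) (N(q, w) = (2*w)/(q + w) = 2*w/(q + w))
J(k, C) = k - 2*C*k/11 (J(k, C) = ((2*1/(-12 + 1))*k)*C + k = ((2*1/(-11))*k)*C + k = ((2*1*(-1/11))*k)*C + k = (-2*k/11)*C + k = -2*C*k/11 + k = k - 2*C*k/11)
J(-191, (54 - 33) + 76) - 1*1314 = (1/11)*(-191)*(11 - 2*((54 - 33) + 76)) - 1*1314 = (1/11)*(-191)*(11 - 2*(21 + 76)) - 1314 = (1/11)*(-191)*(11 - 2*97) - 1314 = (1/11)*(-191)*(11 - 194) - 1314 = (1/11)*(-191)*(-183) - 1314 = 34953/11 - 1314 = 20499/11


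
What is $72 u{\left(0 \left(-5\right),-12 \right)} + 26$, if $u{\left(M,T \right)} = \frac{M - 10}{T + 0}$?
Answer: $86$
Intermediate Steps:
$u{\left(M,T \right)} = \frac{-10 + M}{T}$
$72 u{\left(0 \left(-5\right),-12 \right)} + 26 = 72 \frac{-10 + 0 \left(-5\right)}{-12} + 26 = 72 \left(- \frac{-10 + 0}{12}\right) + 26 = 72 \left(\left(- \frac{1}{12}\right) \left(-10\right)\right) + 26 = 72 \cdot \frac{5}{6} + 26 = 60 + 26 = 86$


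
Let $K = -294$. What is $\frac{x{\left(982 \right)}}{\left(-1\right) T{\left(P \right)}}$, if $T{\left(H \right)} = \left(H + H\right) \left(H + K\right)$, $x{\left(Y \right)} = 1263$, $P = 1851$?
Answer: $- \frac{421}{1921338} \approx -0.00021912$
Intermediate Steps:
$T{\left(H \right)} = 2 H \left(-294 + H\right)$ ($T{\left(H \right)} = \left(H + H\right) \left(H - 294\right) = 2 H \left(-294 + H\right)$)
$\frac{x{\left(982 \right)}}{\left(-1\right) T{\left(P \right)}} = \frac{1263}{\left(-1\right) 2 \cdot 1851 \left(-294 + 1851\right)} = \frac{1263}{\left(-1\right) 2 \cdot 1851 \cdot 1557} = \frac{1263}{\left(-1\right) 5764014} = \frac{1263}{-5764014} = 1263 \left(- \frac{1}{5764014}\right) = - \frac{421}{1921338}$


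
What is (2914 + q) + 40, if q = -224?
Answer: 2730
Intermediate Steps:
(2914 + q) + 40 = (2914 - 224) + 40 = 2690 + 40 = 2730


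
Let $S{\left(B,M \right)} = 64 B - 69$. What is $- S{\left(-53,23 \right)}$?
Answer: $3461$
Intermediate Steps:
$S{\left(B,M \right)} = -69 + 64 B$
$- S{\left(-53,23 \right)} = - (-69 + 64 \left(-53\right)) = - (-69 - 3392) = \left(-1\right) \left(-3461\right) = 3461$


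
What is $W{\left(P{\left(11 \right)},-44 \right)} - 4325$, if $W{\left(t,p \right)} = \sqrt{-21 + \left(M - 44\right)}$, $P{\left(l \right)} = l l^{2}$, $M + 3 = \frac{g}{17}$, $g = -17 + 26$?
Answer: $-4325 + \frac{i \sqrt{19499}}{17} \approx -4325.0 + 8.2141 i$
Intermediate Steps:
$g = 9$
$M = - \frac{42}{17}$ ($M = -3 + \frac{9}{17} = - \frac{42}{17} \approx -2.4706$)
$P{\left(l \right)} = l^{3}$
$W{\left(t,p \right)} = \frac{i \sqrt{19499}}{17}$ ($W{\left(t,p \right)} = \sqrt{-21 - \frac{790}{17}} = \sqrt{- \frac{1147}{17}} = \frac{i \sqrt{19499}}{17}$)
$W{\left(P{\left(11 \right)},-44 \right)} - 4325 = \frac{i \sqrt{19499}}{17} - 4325 = -4325 + \frac{i \sqrt{19499}}{17}$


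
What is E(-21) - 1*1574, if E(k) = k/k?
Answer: -1573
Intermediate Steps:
E(k) = 1
E(-21) - 1*1574 = 1 - 1*1574 = 1 - 1574 = -1573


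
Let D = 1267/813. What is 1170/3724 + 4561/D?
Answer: 986458623/337022 ≈ 2927.0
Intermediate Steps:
D = 1267/813 (D = 1267*(1/813) = 1267/813 ≈ 1.5584)
1170/3724 + 4561/D = 1170/3724 + 4561/(1267/813) = 1170*(1/3724) + 4561*(813/1267) = 585/1862 + 3708093/1267 = 986458623/337022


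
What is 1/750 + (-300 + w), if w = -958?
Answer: -943499/750 ≈ -1258.0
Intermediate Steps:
1/750 + (-300 + w) = 1/750 + (-300 - 958) = 1/750 - 1258 = -943499/750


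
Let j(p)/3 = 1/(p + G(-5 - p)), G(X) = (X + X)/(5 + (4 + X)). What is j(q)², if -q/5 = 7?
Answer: 169/21025 ≈ 0.0080380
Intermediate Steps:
G(X) = 2*X/(9 + X) (G(X) = (2*X)/(9 + X) = 2*X/(9 + X))
q = -35 (q = -5*7 = -35)
j(p) = 3/(p + 2*(-5 - p)/(4 - p)) (j(p) = 3/(p + 2*(-5 - p)/(9 + (-5 - p))) = 3/(p + 2*(-5 - p)/(4 - p)))
j(q)² = (3*(-4 - 35)/(10 + (-35)² - 2*(-35)))² = (3*(-39)/(10 + 1225 + 70))² = (3*(-39)/1305)² = (3*(1/1305)*(-39))² = (-13/145)² = 169/21025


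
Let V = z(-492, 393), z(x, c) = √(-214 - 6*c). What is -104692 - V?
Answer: -104692 - 2*I*√643 ≈ -1.0469e+5 - 50.715*I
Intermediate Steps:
V = 2*I*√643 (V = √(-214 - 6*393) = √(-214 - 2358) = √(-2572) = 2*I*√643 ≈ 50.715*I)
-104692 - V = -104692 - 2*I*√643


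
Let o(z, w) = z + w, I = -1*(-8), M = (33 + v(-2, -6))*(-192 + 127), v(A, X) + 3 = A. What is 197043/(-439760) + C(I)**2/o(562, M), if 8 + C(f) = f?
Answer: -197043/439760 ≈ -0.44807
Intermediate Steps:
v(A, X) = -3 + A
M = -1820 (M = (33 + (-3 - 2))*(-192 + 127) = (33 - 5)*(-65) = 28*(-65) = -1820)
I = 8
C(f) = -8 + f
o(z, w) = w + z
197043/(-439760) + C(I)**2/o(562, M) = 197043/(-439760) + (-8 + 8)**2/(-1820 + 562) = 197043*(-1/439760) + 0**2/(-1258) = -197043/439760 + 0*(-1/1258) = -197043/439760 + 0 = -197043/439760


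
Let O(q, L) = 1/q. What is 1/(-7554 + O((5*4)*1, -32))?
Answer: -20/151079 ≈ -0.00013238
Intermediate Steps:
1/(-7554 + O((5*4)*1, -32)) = 1/(-7554 + 1/((5*4)*1)) = 1/(-7554 + 1/(20*1)) = 1/(-7554 + 1/20) = 1/(-151079/20) = -20/151079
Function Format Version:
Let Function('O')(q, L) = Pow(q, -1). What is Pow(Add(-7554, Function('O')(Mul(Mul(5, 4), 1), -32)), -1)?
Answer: Rational(-20, 151079) ≈ -0.00013238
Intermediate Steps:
Pow(Add(-7554, Function('O')(Mul(Mul(5, 4), 1), -32)), -1) = Pow(Add(-7554, Pow(Mul(Mul(5, 4), 1), -1)), -1) = Pow(Add(-7554, Pow(Mul(20, 1), -1)), -1) = Pow(Add(-7554, Pow(20, -1)), -1) = Pow(Add(-7554, Rational(1, 20)), -1) = Pow(Rational(-151079, 20), -1) = Rational(-20, 151079)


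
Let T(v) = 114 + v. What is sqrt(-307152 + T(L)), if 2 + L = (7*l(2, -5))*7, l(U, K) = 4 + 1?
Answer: I*sqrt(306795) ≈ 553.89*I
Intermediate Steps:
l(U, K) = 5
L = 243 (L = -2 + (7*5)*7 = -2 + 35*7 = -2 + 245 = 243)
sqrt(-307152 + T(L)) = sqrt(-307152 + (114 + 243)) = sqrt(-307152 + 357) = sqrt(-306795) = I*sqrt(306795)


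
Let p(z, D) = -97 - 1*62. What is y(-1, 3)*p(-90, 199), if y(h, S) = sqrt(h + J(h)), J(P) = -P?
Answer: 0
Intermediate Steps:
p(z, D) = -159 (p(z, D) = -97 - 62 = -159)
y(h, S) = 0 (y(h, S) = sqrt(h - h) = sqrt(0) = 0)
y(-1, 3)*p(-90, 199) = 0*(-159) = 0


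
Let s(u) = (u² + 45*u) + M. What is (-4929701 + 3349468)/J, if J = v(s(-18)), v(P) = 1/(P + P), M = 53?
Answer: 1368481778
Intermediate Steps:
s(u) = 53 + u² + 45*u (s(u) = (u² + 45*u) + 53 = 53 + u² + 45*u)
v(P) = 1/(2*P)
J = -1/866 (J = 1/(2*(53 + (-18)² + 45*(-18))) = 1/(2*(53 + 324 - 810)) = (½)/(-433) = (½)*(-1/433) = -1/866 ≈ -0.0011547)
(-4929701 + 3349468)/J = (-4929701 + 3349468)/(-1/866) = -1580233*(-866) = 1368481778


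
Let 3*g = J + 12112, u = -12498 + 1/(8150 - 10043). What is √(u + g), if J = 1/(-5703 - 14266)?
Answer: I*√12089782141350863466/37801317 ≈ 91.982*I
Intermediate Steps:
J = -1/19969 (J = 1/(-19969) = -1/19969 ≈ -5.0078e-5)
u = -23658715/1893 (u = -12498 + 1/(-1893) = -12498 - 1/1893 = -23658715/1893 ≈ -12498.)
g = 80621509/19969 (g = (-1/19969 + 12112)/3 = (⅓)*(241864527/19969) = 80621509/19969 ≈ 4037.3)
√(u + g) = √(-23658715/1893 + 80621509/19969) = √(-319824363298/37801317) = I*√12089782141350863466/37801317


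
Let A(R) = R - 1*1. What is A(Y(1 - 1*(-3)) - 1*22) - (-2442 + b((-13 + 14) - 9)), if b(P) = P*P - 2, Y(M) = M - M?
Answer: 2357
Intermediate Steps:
Y(M) = 0
b(P) = -2 + P**2 (b(P) = P**2 - 2 = -2 + P**2)
A(R) = -1 + R (A(R) = R - 1 = -1 + R)
A(Y(1 - 1*(-3)) - 1*22) - (-2442 + b((-13 + 14) - 9)) = (-1 + (0 - 1*22)) - (-2442 + (-2 + ((-13 + 14) - 9)**2)) = (-1 + (0 - 22)) - (-2442 + (-2 + (1 - 9)**2)) = (-1 - 22) - (-2442 + (-2 + (-8)**2)) = -23 - (-2442 + (-2 + 64)) = -23 - (-2442 + 62) = -23 - 1*(-2380) = -23 + 2380 = 2357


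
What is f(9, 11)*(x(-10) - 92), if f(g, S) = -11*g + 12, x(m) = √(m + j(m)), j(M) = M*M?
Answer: 8004 - 261*√10 ≈ 7178.6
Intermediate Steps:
j(M) = M²
x(m) = √(m + m²)
f(g, S) = 12 - 11*g
f(9, 11)*(x(-10) - 92) = (12 - 11*9)*(√(-10*(1 - 10)) - 92) = (12 - 99)*(√(-10*(-9)) - 92) = -87*(√90 - 92) = -87*(3*√10 - 92) = -87*(-92 + 3*√10) = 8004 - 261*√10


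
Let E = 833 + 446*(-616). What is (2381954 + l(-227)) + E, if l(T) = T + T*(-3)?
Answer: 2108505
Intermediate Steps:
E = -273903 (E = 833 - 274736 = -273903)
l(T) = -2*T (l(T) = T - 3*T = -2*T)
(2381954 + l(-227)) + E = (2381954 - 2*(-227)) - 273903 = (2381954 + 454) - 273903 = 2382408 - 273903 = 2108505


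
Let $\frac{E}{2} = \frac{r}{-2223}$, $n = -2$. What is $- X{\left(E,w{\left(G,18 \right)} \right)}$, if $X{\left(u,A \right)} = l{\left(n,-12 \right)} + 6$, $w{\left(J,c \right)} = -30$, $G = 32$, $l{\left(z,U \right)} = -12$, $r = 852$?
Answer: $6$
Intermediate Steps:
$E = - \frac{568}{741}$ ($E = 2 \frac{852}{-2223} = 2 \cdot 852 \left(- \frac{1}{2223}\right) = 2 \left(- \frac{284}{741}\right) = - \frac{568}{741} \approx -0.76653$)
$X{\left(u,A \right)} = -6$ ($X{\left(u,A \right)} = -12 + 6 = -6$)
$- X{\left(E,w{\left(G,18 \right)} \right)} = \left(-1\right) \left(-6\right) = 6$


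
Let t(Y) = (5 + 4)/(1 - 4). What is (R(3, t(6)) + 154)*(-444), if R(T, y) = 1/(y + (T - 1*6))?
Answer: -68302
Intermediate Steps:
t(Y) = -3 (t(Y) = 9/(-3) = 9*(-1/3) = -3)
R(T, y) = 1/(-6 + T + y) (R(T, y) = 1/(y + (T - 6)) = 1/(y + (-6 + T)) = 1/(-6 + T + y))
(R(3, t(6)) + 154)*(-444) = (1/(-6 + 3 - 3) + 154)*(-444) = (1/(-6) + 154)*(-444) = (-1/6 + 154)*(-444) = (923/6)*(-444) = -68302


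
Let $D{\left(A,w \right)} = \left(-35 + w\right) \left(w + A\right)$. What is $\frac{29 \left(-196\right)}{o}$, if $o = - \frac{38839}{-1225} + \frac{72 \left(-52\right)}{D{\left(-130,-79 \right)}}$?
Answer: $- \frac{27649675900}{153465269} \approx -180.17$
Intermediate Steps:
$D{\left(A,w \right)} = \left(-35 + w\right) \left(A + w\right)$
$o = \frac{153465269}{4864475}$ ($o = - \frac{38839}{-1225} + \frac{72 \left(-52\right)}{\left(-79\right)^{2} - -4550 - -2765 - -10270} = \left(-38839\right) \left(- \frac{1}{1225}\right) - \frac{3744}{6241 + 4550 + 2765 + 10270} = \frac{38839}{1225} - \frac{3744}{23826} = \frac{38839}{1225} - \frac{624}{3971} = \frac{153465269}{4864475} \approx 31.548$)
$\frac{29 \left(-196\right)}{o} = \frac{29 \left(-196\right)}{\frac{153465269}{4864475}} = \left(-5684\right) \frac{4864475}{153465269} = - \frac{27649675900}{153465269}$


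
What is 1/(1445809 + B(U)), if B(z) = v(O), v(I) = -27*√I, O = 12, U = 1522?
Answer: 1445809/2090363655733 + 54*√3/2090363655733 ≈ 6.9170e-7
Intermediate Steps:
B(z) = -54*√3
1/(1445809 + B(U)) = 1/(1445809 - 54*√3)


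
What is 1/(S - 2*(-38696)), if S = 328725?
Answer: 1/406117 ≈ 2.4623e-6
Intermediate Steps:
1/(S - 2*(-38696)) = 1/(328725 - 2*(-38696)) = 1/(328725 + 77392) = 1/406117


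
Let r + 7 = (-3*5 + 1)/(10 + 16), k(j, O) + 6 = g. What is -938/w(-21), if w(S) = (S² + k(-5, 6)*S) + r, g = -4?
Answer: -1742/1195 ≈ -1.4577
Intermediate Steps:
k(j, O) = -10 (k(j, O) = -6 - 4 = -10)
r = -98/13 (r = -7 + (-3*5 + 1)/(10 + 16) = -7 + (-15 + 1)/26 = -7 - 14*1/26 = -7 - 7/13 = -98/13 ≈ -7.5385)
w(S) = -98/13 + S² - 10*S (w(S) = (S² - 10*S) - 98/13 = -98/13 + S² - 10*S)
-938/w(-21) = -938/(-98/13 + (-21)² - 10*(-21)) = -938/(-98/13 + 441 + 210) = -938/8365/13 = -938*13/8365 = -1742/1195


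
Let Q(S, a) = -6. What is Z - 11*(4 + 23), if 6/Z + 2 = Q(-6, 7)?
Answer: -1191/4 ≈ -297.75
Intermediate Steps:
Z = -3/4 (Z = 6/(-2 - 6) = 6/(-8) = 6*(-1/8) = -3/4 ≈ -0.75000)
Z - 11*(4 + 23) = -3/4 - 11*(4 + 23) = -3/4 - 11*27 = -3/4 - 297 = -1191/4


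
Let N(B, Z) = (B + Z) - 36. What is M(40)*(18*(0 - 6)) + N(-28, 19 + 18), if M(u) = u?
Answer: -4347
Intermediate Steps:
N(B, Z) = -36 + B + Z
M(40)*(18*(0 - 6)) + N(-28, 19 + 18) = 40*(18*(0 - 6)) + (-36 - 28 + (19 + 18)) = 40*(18*(-6)) + (-36 - 28 + 37) = 40*(-108) - 27 = -4320 - 27 = -4347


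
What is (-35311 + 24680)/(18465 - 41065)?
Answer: 10631/22600 ≈ 0.47040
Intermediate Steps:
(-35311 + 24680)/(18465 - 41065) = -10631/(-22600) = -10631*(-1/22600) = 10631/22600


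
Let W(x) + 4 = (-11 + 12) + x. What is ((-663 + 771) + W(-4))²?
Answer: 10201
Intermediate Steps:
W(x) = -3 + x (W(x) = -4 + ((-11 + 12) + x) = -4 + (1 + x) = -3 + x)
((-663 + 771) + W(-4))² = ((-663 + 771) + (-3 - 4))² = (108 - 7)² = 101² = 10201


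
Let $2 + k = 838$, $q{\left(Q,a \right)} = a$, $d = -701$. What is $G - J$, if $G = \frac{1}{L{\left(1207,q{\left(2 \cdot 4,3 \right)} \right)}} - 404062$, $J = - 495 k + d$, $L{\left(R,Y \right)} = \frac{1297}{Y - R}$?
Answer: $\frac{13564119}{1297} \approx 10458.0$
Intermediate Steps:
$k = 836$ ($k = -2 + 838 = 836$)
$J = -414521$ ($J = \left(-495\right) 836 - 701 = -413820 - 701 = -414521$)
$G = - \frac{524069618}{1297}$ ($G = \frac{1}{\left(-1297\right) \frac{1}{1207 - 3}} - 404062 = \frac{1}{\left(-1297\right) \frac{1}{1204}} - 404062 = \frac{1}{- \frac{1297}{1204}} - 404062 = - \frac{1204}{1297} - 404062 = - \frac{524069618}{1297} \approx -4.0406 \cdot 10^{5}$)
$G - J = - \frac{524069618}{1297} - -414521 = - \frac{524069618}{1297} + 414521 = \frac{13564119}{1297}$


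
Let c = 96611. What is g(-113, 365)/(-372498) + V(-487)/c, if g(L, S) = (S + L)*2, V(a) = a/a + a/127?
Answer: -150428004/108819055793 ≈ -0.0013824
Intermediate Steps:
V(a) = 1 + a/127 (V(a) = 1 + a*(1/127) = 1 + a/127)
g(L, S) = 2*L + 2*S (g(L, S) = (L + S)*2 = 2*L + 2*S)
g(-113, 365)/(-372498) + V(-487)/c = (2*(-113) + 2*365)/(-372498) + (1 + (1/127)*(-487))/96611 = (-226 + 730)*(-1/372498) + (1 - 487/127)*(1/96611) = 504*(-1/372498) - 360/127*1/96611 = -12/8869 - 360/12269597 = -150428004/108819055793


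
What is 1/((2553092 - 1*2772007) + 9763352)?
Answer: 1/9544437 ≈ 1.0477e-7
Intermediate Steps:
1/((2553092 - 1*2772007) + 9763352) = 1/((2553092 - 2772007) + 9763352) = 1/(-218915 + 9763352) = 1/9544437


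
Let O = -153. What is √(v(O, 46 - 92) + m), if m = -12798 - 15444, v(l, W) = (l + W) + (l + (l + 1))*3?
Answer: 2*I*√7339 ≈ 171.34*I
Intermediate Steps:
v(l, W) = 3 + W + 7*l (v(l, W) = (W + l) + (l + (1 + l))*3 = (W + l) + (1 + 2*l)*3 = (W + l) + (3 + 6*l) = 3 + W + 7*l)
m = -28242
√(v(O, 46 - 92) + m) = √((3 + (46 - 92) + 7*(-153)) - 28242) = √((3 - 46 - 1071) - 28242) = √(-1114 - 28242) = √(-29356) = 2*I*√7339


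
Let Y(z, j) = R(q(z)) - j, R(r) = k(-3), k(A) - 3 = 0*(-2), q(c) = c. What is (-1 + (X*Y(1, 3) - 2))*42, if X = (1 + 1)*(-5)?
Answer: -126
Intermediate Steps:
X = -10 (X = 2*(-5) = -10)
k(A) = 3 (k(A) = 3 + 0*(-2) = 3 + 0 = 3)
R(r) = 3
Y(z, j) = 3 - j
(-1 + (X*Y(1, 3) - 2))*42 = (-1 + (-10*(3 - 1*3) - 2))*42 = (-1 + (-10*(3 - 3) - 2))*42 = (-1 + (-10*0 - 2))*42 = (-1 + (0 - 2))*42 = (-1 - 2)*42 = -3*42 = -126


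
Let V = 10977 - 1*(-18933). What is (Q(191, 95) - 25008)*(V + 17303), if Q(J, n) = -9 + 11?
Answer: -1180608278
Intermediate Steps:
V = 29910 (V = 10977 + 18933 = 29910)
Q(J, n) = 2
(Q(191, 95) - 25008)*(V + 17303) = (2 - 25008)*(29910 + 17303) = -25006*47213 = -1180608278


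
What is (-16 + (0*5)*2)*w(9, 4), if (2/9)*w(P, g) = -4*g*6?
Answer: 6912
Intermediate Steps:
w(P, g) = -108*g (w(P, g) = 9*(-4*g*6)/2 = 9*(-24*g)/2 = -108*g)
(-16 + (0*5)*2)*w(9, 4) = (-16 + (0*5)*2)*(-108*4) = (-16 + 0*2)*(-432) = (-16 + 0)*(-432) = -16*(-432) = 6912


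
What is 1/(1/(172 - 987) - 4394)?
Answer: -815/3581111 ≈ -0.00022758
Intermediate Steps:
1/(1/(172 - 987) - 4394) = 1/(1/(-815) - 4394) = 1/(-1/815 - 4394) = 1/(-3581111/815) = -815/3581111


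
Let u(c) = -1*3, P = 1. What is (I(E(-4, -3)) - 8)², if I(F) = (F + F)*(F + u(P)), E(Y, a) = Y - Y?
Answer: 64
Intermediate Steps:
u(c) = -3
E(Y, a) = 0
I(F) = 2*F*(-3 + F) (I(F) = (F + F)*(F - 3) = (2*F)*(-3 + F) = 2*F*(-3 + F))
(I(E(-4, -3)) - 8)² = (2*0*(-3 + 0) - 8)² = (2*0*(-3) - 8)² = (0 - 8)² = (-8)² = 64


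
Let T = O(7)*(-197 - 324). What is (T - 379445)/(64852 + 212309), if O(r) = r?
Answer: -383092/277161 ≈ -1.3822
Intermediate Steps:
T = -3647 (T = 7*(-197 - 324) = 7*(-521) = -3647)
(T - 379445)/(64852 + 212309) = (-3647 - 379445)/(64852 + 212309) = -383092/277161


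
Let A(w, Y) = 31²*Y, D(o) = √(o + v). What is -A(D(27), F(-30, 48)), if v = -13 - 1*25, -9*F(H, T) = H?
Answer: -9610/3 ≈ -3203.3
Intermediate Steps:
F(H, T) = -H/9
v = -38 (v = -13 - 25 = -38)
D(o) = √(-38 + o) (D(o) = √(o - 38) = √(-38 + o))
A(w, Y) = 961*Y
-A(D(27), F(-30, 48)) = -961*(-⅑*(-30)) = -961*10/3 = -1*9610/3 = -9610/3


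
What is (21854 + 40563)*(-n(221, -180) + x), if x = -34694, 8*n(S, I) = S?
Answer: -17337757341/8 ≈ -2.1672e+9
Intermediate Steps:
n(S, I) = S/8
(21854 + 40563)*(-n(221, -180) + x) = (21854 + 40563)*(-221/8 - 34694) = 62417*(-1*221/8 - 34694) = 62417*(-221/8 - 34694) = 62417*(-277773/8) = -17337757341/8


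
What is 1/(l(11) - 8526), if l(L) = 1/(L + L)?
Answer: -22/187571 ≈ -0.00011729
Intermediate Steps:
l(L) = 1/(2*L)
1/(l(11) - 8526) = 1/((½)/11 - 8526) = 1/((½)*(1/11) - 8526) = 1/(1/22 - 8526) = 1/(-187571/22) = -22/187571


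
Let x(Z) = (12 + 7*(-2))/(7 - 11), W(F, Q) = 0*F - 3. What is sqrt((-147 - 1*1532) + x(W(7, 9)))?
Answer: 3*I*sqrt(746)/2 ≈ 40.969*I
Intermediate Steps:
W(F, Q) = -3 (W(F, Q) = 0 - 3 = -3)
x(Z) = 1/2 (x(Z) = (12 - 14)/(-4) = -2*(-1/4) = 1/2)
sqrt((-147 - 1*1532) + x(W(7, 9))) = sqrt((-147 - 1*1532) + 1/2) = sqrt((-147 - 1532) + 1/2) = sqrt(-1679 + 1/2) = sqrt(-3357/2) = 3*I*sqrt(746)/2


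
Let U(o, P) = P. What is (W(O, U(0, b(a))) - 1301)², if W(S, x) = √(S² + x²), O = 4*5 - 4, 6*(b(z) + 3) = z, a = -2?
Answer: 15235813/9 - 5204*√601/3 ≈ 1.6503e+6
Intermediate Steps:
b(z) = -3 + z/6
O = 16 (O = 20 - 4 = 16)
(W(O, U(0, b(a))) - 1301)² = (√(16² + (-3 + (⅙)*(-2))²) - 1301)² = (√(256 + (-3 - ⅓)²) - 1301)² = (√(256 + (-10/3)²) - 1301)² = (√(256 + 100/9) - 1301)² = (√(2404/9) - 1301)² = (2*√601/3 - 1301)² = (-1301 + 2*√601/3)²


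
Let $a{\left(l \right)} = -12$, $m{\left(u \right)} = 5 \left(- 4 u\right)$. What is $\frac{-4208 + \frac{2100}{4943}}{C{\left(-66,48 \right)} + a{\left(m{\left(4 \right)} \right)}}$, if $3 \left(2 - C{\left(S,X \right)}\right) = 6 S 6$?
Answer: $- \frac{10399022}{1932713} \approx -5.3805$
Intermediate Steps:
$C{\left(S,X \right)} = 2 - 12 S$ ($C{\left(S,X \right)} = 2 - \frac{6 S 6}{3} = 2 - \frac{36 S}{3} = 2 - 12 S$)
$m{\left(u \right)} = - 20 u$
$\frac{-4208 + \frac{2100}{4943}}{C{\left(-66,48 \right)} + a{\left(m{\left(4 \right)} \right)}} = \frac{-4208 + \frac{2100}{4943}}{\left(2 - -792\right) - 12} = \frac{-4208 + 2100 \cdot \frac{1}{4943}}{\left(2 + 792\right) - 12} = \frac{-4208 + \frac{2100}{4943}}{794 - 12} = - \frac{20798044}{4943 \cdot 782} = \left(- \frac{20798044}{4943}\right) \frac{1}{782} = - \frac{10399022}{1932713}$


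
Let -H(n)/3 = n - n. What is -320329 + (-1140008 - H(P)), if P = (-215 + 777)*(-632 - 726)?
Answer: -1460337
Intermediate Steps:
P = -763196 (P = 562*(-1358) = -763196)
H(n) = 0 (H(n) = -3*(n - n) = -3*0 = 0)
-320329 + (-1140008 - H(P)) = -320329 + (-1140008 - 1*0) = -320329 + (-1140008 + 0) = -320329 - 1140008 = -1460337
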